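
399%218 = 181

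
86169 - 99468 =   -  13299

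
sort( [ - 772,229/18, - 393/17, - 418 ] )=[ - 772, -418 , -393/17, 229/18 ]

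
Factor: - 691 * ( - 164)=113324= 2^2*41^1  *691^1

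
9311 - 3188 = 6123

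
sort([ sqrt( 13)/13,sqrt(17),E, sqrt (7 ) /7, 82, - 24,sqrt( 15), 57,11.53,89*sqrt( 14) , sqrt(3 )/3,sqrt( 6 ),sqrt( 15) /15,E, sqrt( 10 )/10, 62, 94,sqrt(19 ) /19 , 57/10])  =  [ - 24 , sqrt( 19)/19,sqrt (15)/15, sqrt ( 13)/13,sqrt(10 )/10 , sqrt(7 ) /7 , sqrt (3 )/3,sqrt( 6 ),E,E,sqrt (15 ),sqrt(17),57/10, 11.53,57,62, 82, 94, 89*sqrt( 14)]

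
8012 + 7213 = 15225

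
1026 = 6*171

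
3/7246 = 3/7246= 0.00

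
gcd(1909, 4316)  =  83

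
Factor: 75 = 3^1*5^2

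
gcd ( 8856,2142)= 18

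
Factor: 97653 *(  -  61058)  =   - 5962496874 = -2^1*3^1*43^1*757^1 * 30529^1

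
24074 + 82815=106889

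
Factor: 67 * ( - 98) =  - 2^1*7^2* 67^1 = - 6566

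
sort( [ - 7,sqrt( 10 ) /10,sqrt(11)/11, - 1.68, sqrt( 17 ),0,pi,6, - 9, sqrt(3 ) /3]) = [ - 9, - 7, - 1.68,0,sqrt( 11) /11,sqrt( 10)/10,sqrt (3)/3,pi, sqrt( 17),6]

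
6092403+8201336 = 14293739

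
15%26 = 15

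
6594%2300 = 1994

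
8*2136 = 17088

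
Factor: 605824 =2^7 *4733^1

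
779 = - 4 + 783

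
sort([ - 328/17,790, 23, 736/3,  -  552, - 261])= [ - 552,-261, - 328/17, 23, 736/3,790]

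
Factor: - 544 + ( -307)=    - 851 = - 23^1 * 37^1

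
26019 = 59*441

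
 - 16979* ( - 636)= 10798644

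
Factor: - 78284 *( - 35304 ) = 2^5*3^1*1471^1* 19571^1 = 2763738336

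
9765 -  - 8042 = 17807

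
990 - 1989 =-999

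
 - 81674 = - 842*97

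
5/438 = 5/438 =0.01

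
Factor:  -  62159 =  - 61^1 * 1019^1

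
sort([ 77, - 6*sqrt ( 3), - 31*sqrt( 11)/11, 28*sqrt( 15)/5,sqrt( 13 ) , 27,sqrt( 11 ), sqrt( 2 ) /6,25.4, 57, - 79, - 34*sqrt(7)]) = [ - 34*sqrt( 7), - 79, - 6*sqrt( 3 ), - 31*sqrt ( 11)/11,sqrt( 2)/6, sqrt(11), sqrt( 13)  ,  28 * sqrt( 15) /5, 25.4,27, 57, 77]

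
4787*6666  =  31910142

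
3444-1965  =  1479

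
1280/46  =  27 + 19/23 = 27.83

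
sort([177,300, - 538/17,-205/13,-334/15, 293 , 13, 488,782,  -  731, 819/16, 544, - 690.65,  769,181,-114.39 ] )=[-731, - 690.65, - 114.39,-538/17, - 334/15,-205/13, 13,  819/16,177, 181,293, 300, 488,544,769, 782 ]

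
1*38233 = 38233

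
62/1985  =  62/1985 = 0.03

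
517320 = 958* 540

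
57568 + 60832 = 118400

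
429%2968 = 429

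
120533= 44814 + 75719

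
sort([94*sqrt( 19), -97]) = [  -  97,94 * sqrt( 19 )] 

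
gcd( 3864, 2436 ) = 84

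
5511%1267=443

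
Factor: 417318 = 2^1*3^1 * 11^1 * 6323^1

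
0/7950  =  0 =0.00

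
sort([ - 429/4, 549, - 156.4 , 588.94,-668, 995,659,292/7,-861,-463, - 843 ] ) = [ - 861, - 843,-668, - 463,-156.4 , - 429/4,292/7,  549, 588.94,  659,995] 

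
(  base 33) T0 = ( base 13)588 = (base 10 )957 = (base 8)1675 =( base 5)12312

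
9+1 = 10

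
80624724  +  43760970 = 124385694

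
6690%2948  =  794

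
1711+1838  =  3549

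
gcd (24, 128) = 8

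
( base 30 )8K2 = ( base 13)3722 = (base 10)7802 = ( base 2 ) 1111001111010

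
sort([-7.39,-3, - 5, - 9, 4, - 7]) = [ - 9,  -  7.39,-7 , - 5,-3, 4] 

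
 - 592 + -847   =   - 1439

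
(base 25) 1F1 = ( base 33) UB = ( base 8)1751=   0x3e9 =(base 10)1001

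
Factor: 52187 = 23^1*2269^1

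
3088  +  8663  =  11751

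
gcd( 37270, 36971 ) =1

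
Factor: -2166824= -2^3*11^1*24623^1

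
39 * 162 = 6318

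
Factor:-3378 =-2^1* 3^1*563^1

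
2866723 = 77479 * 37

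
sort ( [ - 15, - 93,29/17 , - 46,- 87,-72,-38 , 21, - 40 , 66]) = [ - 93,-87,-72, - 46,-40 ,  -  38, - 15, 29/17, 21,66 ]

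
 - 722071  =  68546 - 790617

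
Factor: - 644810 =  - 2^1*5^1 * 17^1*3793^1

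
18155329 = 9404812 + 8750517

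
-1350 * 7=-9450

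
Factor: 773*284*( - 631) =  - 2^2*71^1*631^1*773^1 = - 138524692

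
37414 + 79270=116684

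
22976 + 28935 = 51911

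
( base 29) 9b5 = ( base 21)HII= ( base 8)17325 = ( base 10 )7893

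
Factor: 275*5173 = 5^2*7^1*11^1*739^1 = 1422575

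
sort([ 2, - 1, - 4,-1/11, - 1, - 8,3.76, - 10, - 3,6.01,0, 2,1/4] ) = [ - 10, -8 ,-4, - 3,-1, - 1, - 1/11,  0 , 1/4,2, 2,3.76,6.01]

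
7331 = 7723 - 392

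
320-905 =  - 585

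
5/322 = 5/322= 0.02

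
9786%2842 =1260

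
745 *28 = 20860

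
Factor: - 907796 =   -  2^2*127^1*1787^1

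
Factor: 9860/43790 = 34/151 = 2^1*17^1* 151^(- 1)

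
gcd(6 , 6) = 6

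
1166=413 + 753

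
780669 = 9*86741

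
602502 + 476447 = 1078949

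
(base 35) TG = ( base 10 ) 1031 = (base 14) 539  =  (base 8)2007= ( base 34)ub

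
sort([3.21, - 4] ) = [ - 4, 3.21 ]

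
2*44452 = 88904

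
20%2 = 0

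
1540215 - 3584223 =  - 2044008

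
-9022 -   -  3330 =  - 5692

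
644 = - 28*( - 23) 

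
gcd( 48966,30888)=6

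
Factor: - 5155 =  - 5^1*1031^1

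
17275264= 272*63512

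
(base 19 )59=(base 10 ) 104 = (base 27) 3N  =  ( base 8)150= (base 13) 80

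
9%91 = 9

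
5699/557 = 10+ 129/557 = 10.23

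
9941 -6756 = 3185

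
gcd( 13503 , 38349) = 3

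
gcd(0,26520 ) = 26520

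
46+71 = 117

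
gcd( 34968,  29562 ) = 6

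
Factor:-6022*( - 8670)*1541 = 80456750340 = 2^2*3^1 * 5^1 * 17^2*23^1*67^1 *3011^1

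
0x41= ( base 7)122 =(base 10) 65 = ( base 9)72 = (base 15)45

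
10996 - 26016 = -15020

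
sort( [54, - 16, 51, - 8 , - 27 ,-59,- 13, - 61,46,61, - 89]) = [ - 89, - 61, - 59, - 27 , - 16, - 13, - 8,46, 51,54,61 ]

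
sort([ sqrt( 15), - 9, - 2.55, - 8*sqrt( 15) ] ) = [  -  8 *sqrt(15), - 9, - 2.55,sqrt(15) ]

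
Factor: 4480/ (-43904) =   -  5^1*7^( -2 ) = - 5/49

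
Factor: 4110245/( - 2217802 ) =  - 2^( - 1)*5^1*31^( - 1 )*35771^( - 1)*822049^1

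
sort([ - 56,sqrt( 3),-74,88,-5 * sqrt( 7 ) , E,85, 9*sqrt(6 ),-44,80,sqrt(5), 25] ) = [-74, - 56, -44, - 5 *sqrt(7), sqrt(3),sqrt(5),E,9*sqrt (6), 25,80,85 , 88]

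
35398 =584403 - 549005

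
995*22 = 21890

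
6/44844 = 1/7474 = 0.00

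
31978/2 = 15989 = 15989.00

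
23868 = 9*2652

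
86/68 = 1 + 9/34 = 1.26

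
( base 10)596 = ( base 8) 1124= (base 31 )j7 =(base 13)36B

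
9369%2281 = 245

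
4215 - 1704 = 2511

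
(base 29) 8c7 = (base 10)7083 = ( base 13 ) 32BB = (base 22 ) edl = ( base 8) 15653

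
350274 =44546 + 305728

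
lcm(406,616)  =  17864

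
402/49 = 8 + 10/49= 8.20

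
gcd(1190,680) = 170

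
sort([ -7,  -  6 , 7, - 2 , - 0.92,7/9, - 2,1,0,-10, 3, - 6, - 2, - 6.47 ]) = [ - 10, - 7,  -  6.47, - 6, - 6, - 2,-2, - 2, - 0.92 , 0 , 7/9, 1, 3, 7 ]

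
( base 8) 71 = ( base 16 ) 39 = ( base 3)2010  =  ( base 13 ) 45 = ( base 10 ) 57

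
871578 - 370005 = 501573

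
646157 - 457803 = 188354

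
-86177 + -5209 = -91386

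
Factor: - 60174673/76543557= - 3^( - 1)*13^1 * 29^ ( -1)*31^(-1) * 43^1*101^( - 1) * 281^( - 1 )*107647^1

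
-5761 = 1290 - 7051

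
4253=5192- 939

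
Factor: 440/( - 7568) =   -  5/86 = - 2^ ( - 1)*5^1* 43^ ( - 1)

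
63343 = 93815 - 30472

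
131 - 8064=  - 7933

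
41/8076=41/8076 =0.01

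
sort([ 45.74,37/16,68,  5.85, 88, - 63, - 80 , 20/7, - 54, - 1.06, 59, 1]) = [ - 80, - 63, - 54, - 1.06, 1,37/16, 20/7,5.85,45.74, 59, 68,88 ]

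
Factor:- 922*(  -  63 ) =2^1*3^2*7^1*461^1 = 58086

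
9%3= 0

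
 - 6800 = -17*400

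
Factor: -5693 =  - 5693^1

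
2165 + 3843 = 6008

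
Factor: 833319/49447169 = 3^2*17^( - 1 )*53^1*71^( - 2 )*577^(-1 )*1747^1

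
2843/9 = 315+8/9 = 315.89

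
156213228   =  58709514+97503714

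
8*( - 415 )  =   - 3320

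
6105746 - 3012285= 3093461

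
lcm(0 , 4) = 0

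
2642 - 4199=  - 1557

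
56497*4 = 225988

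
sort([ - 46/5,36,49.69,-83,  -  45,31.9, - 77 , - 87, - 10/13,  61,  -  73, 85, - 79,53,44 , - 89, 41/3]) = [ - 89, -87, - 83, - 79, - 77, - 73, - 45,  -  46/5 , - 10/13 , 41/3,31.9 , 36, 44 , 49.69,53 , 61,85] 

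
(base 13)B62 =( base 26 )2mf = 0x793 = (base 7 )5440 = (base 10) 1939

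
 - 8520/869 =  - 8520/869 = -9.80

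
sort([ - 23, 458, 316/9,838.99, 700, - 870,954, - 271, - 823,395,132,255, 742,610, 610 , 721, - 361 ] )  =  [ - 870, - 823, - 361, - 271, - 23, 316/9,132, 255,395,458,610,610, 700  ,  721, 742,838.99,954 ]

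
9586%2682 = 1540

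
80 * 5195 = 415600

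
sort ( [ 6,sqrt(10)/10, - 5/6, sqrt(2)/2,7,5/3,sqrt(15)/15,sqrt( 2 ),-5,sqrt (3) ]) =[-5,-5/6,sqrt(15)/15,sqrt(10) /10,sqrt(2)/2,sqrt( 2 ), 5/3, sqrt(3),6,7]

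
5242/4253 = 5242/4253=1.23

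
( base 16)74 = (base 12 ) 98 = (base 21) 5b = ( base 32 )3K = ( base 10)116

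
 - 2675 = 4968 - 7643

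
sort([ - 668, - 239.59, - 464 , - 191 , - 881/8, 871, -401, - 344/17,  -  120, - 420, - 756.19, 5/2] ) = [ - 756.19, - 668, - 464, - 420, - 401, - 239.59,  -  191, - 120, - 881/8, - 344/17,5/2, 871]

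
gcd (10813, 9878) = 11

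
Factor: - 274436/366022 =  - 2^1*19^1*73^(- 1 )*109^(  -  1)*157^1 = - 5966/7957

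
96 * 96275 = 9242400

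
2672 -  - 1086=3758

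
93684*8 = 749472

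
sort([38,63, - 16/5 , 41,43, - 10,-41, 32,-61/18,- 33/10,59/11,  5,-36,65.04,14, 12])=[ - 41, - 36,-10, - 61/18, - 33/10, - 16/5,5, 59/11,12 , 14, 32,38,41, 43, 63,65.04] 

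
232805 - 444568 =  - 211763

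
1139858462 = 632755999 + 507102463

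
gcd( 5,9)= 1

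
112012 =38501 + 73511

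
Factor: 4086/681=2^1*3^1=6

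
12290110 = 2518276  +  9771834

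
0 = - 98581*0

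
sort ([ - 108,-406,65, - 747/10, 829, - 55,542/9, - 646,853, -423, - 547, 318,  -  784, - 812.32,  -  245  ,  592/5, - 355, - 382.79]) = [ - 812.32, - 784, - 646, -547, -423, - 406,-382.79, - 355, - 245, - 108, - 747/10, - 55,542/9,65,592/5,318 , 829,853] 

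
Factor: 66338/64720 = 2^( - 3 )*5^( - 1 )*41^1 = 41/40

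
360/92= 3+ 21/23 =3.91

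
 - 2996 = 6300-9296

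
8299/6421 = 8299/6421 =1.29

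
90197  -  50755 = 39442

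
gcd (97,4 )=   1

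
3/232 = 3/232 = 0.01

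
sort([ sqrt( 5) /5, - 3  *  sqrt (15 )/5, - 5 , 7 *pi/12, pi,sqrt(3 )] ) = [ - 5, - 3 * sqrt (15)/5, sqrt( 5)/5,sqrt( 3 ),7*pi/12,pi] 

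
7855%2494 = 373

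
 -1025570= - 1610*637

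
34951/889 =4993/127  =  39.31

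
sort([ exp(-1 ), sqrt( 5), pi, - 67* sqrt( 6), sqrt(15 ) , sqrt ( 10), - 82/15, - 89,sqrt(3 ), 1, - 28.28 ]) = [-67*sqrt (6 ) , - 89,  -  28.28 , - 82/15,exp( - 1),  1,sqrt( 3),sqrt( 5 ),pi, sqrt (10),  sqrt (15)] 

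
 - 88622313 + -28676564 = -117298877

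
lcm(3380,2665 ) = 138580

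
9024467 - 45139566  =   - 36115099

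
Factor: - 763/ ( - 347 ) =7^1*109^1*347^(-1 )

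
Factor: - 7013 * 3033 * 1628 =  - 2^2*3^2*11^1*37^1* 337^1 * 7013^1 = - 34628258412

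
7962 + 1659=9621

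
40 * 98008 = 3920320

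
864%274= 42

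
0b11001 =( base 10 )25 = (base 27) P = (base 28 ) p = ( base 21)14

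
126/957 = 42/319= 0.13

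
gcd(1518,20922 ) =66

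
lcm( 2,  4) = 4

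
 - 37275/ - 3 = 12425/1 = 12425.00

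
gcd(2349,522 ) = 261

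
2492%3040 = 2492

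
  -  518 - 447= - 965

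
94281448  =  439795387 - 345513939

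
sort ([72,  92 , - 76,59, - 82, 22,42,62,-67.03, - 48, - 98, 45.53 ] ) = [- 98, - 82, - 76,- 67.03, - 48,  22,42,45.53,59,62,72,92 ] 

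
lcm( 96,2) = 96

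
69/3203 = 69/3203 = 0.02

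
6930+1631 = 8561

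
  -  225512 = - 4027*56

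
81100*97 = 7866700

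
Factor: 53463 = 3^1*71^1*251^1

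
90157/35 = 90157/35 = 2575.91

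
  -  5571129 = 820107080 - 825678209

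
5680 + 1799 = 7479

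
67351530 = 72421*930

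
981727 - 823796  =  157931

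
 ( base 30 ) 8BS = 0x1d86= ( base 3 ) 101100221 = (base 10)7558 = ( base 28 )9hq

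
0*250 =0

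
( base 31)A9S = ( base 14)3885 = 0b10011010111101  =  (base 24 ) H55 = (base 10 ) 9917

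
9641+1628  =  11269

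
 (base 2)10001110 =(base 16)8E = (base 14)A2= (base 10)142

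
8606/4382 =4303/2191 = 1.96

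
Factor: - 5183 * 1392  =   - 2^4 * 3^1*29^1*71^1 * 73^1 = - 7214736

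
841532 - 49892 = 791640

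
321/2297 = 321/2297 = 0.14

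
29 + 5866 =5895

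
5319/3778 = 1 + 1541/3778 = 1.41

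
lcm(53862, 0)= 0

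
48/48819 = 16/16273=0.00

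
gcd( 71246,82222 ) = 98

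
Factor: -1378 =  - 2^1  *13^1*53^1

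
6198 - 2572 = 3626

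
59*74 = 4366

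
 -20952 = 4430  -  25382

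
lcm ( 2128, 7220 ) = 202160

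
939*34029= 31953231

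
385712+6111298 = 6497010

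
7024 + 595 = 7619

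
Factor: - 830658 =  - 2^1*3^1*167^1*829^1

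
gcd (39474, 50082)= 102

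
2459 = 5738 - 3279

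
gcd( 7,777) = 7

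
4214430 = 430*9801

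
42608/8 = 5326 = 5326.00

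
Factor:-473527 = - 473527^1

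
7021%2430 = 2161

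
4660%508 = 88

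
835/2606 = 835/2606=0.32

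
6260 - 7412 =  - 1152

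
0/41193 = 0 =0.00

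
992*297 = 294624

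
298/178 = 1 + 60/89 = 1.67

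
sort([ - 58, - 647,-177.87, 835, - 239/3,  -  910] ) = [ -910,  -  647, - 177.87,- 239/3, - 58,  835 ] 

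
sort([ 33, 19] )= [ 19, 33 ] 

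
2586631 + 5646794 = 8233425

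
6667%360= 187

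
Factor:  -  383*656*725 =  - 182154800= - 2^4 * 5^2*29^1*41^1*383^1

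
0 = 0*704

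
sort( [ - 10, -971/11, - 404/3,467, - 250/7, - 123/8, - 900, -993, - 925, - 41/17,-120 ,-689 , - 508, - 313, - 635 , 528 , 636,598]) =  [-993, - 925, - 900, - 689, - 635, - 508, - 313, - 404/3, -120,-971/11, -250/7,-123/8, - 10, - 41/17,  467, 528,598,636]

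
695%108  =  47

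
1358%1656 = 1358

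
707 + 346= 1053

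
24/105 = 8/35 = 0.23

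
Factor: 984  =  2^3*3^1*41^1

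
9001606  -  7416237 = 1585369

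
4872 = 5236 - 364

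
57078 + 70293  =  127371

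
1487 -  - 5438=6925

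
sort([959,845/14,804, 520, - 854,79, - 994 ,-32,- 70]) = [ - 994, - 854, - 70 ,- 32,845/14,79,520,804, 959] 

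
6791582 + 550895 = 7342477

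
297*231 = 68607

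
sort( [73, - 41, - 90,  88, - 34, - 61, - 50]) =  [ - 90 , - 61, - 50,-41, - 34, 73,88]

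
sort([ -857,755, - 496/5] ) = [ - 857, - 496/5,755 ]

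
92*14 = 1288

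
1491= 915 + 576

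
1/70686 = 1/70686 = 0.00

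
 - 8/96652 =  - 1 + 24161/24163 = -0.00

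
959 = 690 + 269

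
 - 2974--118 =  - 2856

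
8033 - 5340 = 2693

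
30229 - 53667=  - 23438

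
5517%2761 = 2756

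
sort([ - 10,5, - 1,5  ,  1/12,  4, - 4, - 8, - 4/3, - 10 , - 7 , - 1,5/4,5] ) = [ - 10,  -  10,-8 , - 7, - 4,-4/3, - 1, - 1, 1/12,5/4,4, 5, 5,5]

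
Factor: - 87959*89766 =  - 7895727594 = - 2^1*3^2*4987^1*87959^1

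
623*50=31150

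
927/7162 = 927/7162 = 0.13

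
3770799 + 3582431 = 7353230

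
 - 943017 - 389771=-1332788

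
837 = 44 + 793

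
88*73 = 6424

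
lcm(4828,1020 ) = 72420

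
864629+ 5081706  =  5946335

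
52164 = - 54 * ( - 966 ) 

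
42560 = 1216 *35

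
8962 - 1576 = 7386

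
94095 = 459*205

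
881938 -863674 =18264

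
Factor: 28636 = 2^2*7159^1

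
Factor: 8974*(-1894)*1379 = -23438526524 = - 2^2*7^2*197^1  *641^1*947^1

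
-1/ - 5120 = 1/5120 = 0.00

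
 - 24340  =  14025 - 38365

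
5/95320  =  1/19064 = 0.00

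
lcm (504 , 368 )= 23184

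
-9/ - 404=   9/404 =0.02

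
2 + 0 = 2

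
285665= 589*485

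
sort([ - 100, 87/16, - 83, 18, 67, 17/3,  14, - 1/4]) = [  -  100, - 83, - 1/4,87/16, 17/3,14, 18,67 ]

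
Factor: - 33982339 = -23^1*257^1*5749^1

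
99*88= 8712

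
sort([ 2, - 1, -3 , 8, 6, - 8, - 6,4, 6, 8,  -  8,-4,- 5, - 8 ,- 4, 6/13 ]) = [ - 8,-8, - 8, - 6 , - 5, - 4, - 4, - 3, - 1,6/13 , 2, 4, 6, 6, 8, 8 ] 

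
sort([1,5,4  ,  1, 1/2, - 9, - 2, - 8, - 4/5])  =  [ - 9 , - 8, - 2, - 4/5,1/2, 1,1 , 4,5 ] 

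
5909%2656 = 597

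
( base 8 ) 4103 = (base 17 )757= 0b100001000011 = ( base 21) 4GF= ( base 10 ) 2115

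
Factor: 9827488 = 2^5*11^1 * 27919^1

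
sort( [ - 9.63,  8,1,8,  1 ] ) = [  -  9.63, 1,1 , 8,  8] 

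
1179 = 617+562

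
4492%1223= 823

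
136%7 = 3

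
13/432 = 13/432  =  0.03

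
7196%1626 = 692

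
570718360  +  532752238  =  1103470598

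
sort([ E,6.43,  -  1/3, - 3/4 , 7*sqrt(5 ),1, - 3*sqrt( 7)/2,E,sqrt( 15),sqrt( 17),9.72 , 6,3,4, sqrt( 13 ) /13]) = [ - 3*sqrt(7)/2, - 3/4, - 1/3 , sqrt(13)/13,1,E, E,3,sqrt( 15), 4,sqrt( 17),6,  6.43,9.72,7*sqrt( 5 )]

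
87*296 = 25752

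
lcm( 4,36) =36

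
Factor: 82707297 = 3^1*27569099^1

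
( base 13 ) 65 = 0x53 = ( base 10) 83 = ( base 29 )2p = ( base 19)47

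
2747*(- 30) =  - 82410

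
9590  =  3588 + 6002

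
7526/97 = 7526/97 = 77.59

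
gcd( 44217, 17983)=1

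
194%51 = 41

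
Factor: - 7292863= -23^1*109^1 * 2909^1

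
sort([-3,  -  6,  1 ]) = [-6,-3,1 ] 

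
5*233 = 1165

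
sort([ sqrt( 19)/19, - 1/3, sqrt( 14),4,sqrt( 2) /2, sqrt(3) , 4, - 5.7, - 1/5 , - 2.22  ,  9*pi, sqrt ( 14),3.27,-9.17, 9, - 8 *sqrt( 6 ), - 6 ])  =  [ - 8*sqrt( 6), - 9.17, - 6, - 5.7, - 2.22,-1/3, - 1/5,sqrt( 19)/19,  sqrt( 2)/2, sqrt(3 ),3.27,sqrt( 14 ), sqrt( 14), 4,  4,9,9*pi] 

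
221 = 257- 36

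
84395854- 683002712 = - 598606858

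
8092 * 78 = 631176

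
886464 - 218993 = 667471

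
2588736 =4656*556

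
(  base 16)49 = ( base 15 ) 4D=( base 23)34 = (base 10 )73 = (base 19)3G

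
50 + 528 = 578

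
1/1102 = 1/1102 = 0.00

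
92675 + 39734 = 132409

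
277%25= 2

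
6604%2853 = 898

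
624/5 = 124 + 4/5= 124.80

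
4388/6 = 2194/3=731.33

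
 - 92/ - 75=1 + 17/75=1.23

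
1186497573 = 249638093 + 936859480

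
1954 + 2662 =4616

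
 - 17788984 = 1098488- 18887472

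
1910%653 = 604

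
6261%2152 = 1957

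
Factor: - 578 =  - 2^1* 17^2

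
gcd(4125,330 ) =165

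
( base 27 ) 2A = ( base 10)64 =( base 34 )1U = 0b1000000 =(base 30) 24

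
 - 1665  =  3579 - 5244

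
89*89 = 7921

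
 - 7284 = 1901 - 9185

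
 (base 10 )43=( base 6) 111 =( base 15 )2D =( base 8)53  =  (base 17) 29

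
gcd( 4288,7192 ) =8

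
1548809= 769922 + 778887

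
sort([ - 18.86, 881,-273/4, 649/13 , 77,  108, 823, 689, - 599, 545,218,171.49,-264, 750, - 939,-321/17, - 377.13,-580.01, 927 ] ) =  [-939, - 599,  -  580.01,- 377.13, - 264, - 273/4, - 321/17, - 18.86,  649/13, 77,  108, 171.49, 218,  545, 689,750, 823,881, 927] 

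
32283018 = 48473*666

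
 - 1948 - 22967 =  - 24915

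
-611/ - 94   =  13/2 = 6.50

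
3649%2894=755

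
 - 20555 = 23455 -44010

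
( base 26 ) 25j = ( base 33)1CG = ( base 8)2735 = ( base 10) 1501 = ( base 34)1a5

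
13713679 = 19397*707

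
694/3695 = 694/3695 = 0.19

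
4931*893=4403383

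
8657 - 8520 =137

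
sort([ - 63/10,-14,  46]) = [ - 14, - 63/10, 46]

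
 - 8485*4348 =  - 36892780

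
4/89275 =4/89275 = 0.00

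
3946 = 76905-72959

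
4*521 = 2084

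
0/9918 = 0= 0.00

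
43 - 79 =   -  36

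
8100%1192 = 948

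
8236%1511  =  681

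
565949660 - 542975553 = 22974107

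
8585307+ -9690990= -1105683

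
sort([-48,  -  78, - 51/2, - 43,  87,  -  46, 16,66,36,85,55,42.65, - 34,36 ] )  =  [  -  78, - 48, - 46, - 43,  -  34, - 51/2,16,36,36,42.65, 55,66,85, 87]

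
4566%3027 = 1539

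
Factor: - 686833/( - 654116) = 2^( - 2)*7^2* 43^ ( - 1) *107^1 * 131^1* 3803^( - 1)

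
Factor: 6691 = 6691^1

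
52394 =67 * 782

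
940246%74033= 51850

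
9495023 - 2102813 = 7392210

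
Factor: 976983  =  3^1*7^1*46523^1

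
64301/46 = 64301/46 = 1397.85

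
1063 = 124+939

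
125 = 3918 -3793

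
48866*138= 6743508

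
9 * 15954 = 143586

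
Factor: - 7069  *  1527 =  - 3^1*509^1 * 7069^1 = -  10794363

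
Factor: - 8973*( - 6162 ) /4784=2^ ( - 3) *3^3*23^( - 1)* 79^1*997^1 =2126601/184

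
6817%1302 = 307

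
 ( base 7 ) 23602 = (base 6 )44211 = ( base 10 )6127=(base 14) 2339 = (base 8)13757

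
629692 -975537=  - 345845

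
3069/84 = 1023/28 = 36.54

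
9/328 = 9/328 = 0.03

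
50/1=50 = 50.00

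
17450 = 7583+9867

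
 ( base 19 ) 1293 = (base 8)17113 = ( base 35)6bk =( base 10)7755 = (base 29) 96C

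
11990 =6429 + 5561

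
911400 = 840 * 1085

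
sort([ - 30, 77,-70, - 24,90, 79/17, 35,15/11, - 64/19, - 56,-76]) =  [- 76,-70,- 56,  -  30,-24, - 64/19,15/11,79/17, 35,77, 90 ] 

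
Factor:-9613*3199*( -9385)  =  288607397995 = 5^1*7^1 *457^1 *1877^1 * 9613^1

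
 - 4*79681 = - 318724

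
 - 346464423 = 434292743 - 780757166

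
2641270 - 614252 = 2027018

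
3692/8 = 461  +  1/2 = 461.50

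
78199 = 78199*1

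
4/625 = 4/625 = 0.01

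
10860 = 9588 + 1272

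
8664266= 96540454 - 87876188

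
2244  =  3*748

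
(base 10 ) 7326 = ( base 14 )2954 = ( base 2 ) 1110010011110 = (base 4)1302132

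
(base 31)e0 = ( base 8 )662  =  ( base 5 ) 3214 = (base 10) 434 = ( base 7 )1160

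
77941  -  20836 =57105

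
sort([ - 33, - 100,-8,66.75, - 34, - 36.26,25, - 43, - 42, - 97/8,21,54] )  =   [ - 100, - 43,-42, - 36.26 , - 34, - 33, - 97/8, - 8,  21,  25, 54, 66.75] 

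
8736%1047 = 360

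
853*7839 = 6686667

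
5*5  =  25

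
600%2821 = 600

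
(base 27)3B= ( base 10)92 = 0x5C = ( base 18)52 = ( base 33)2q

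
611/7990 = 13/170 = 0.08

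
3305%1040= 185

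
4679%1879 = 921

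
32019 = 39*821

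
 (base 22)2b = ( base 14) 3D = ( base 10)55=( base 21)2D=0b110111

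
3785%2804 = 981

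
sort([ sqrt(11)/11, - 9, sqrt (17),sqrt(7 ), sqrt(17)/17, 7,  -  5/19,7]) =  [ - 9, - 5/19, sqrt ( 17 )/17,sqrt( 11 ) /11, sqrt(7),sqrt (17 ),7,7 ]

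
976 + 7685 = 8661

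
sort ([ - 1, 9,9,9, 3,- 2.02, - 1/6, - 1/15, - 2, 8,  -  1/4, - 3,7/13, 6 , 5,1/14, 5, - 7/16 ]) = [ - 3, - 2.02,  -  2, - 1, - 7/16,-1/4, - 1/6, - 1/15, 1/14, 7/13, 3, 5, 5 , 6, 8,  9, 9,9] 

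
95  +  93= 188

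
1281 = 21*61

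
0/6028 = 0=0.00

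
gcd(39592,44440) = 808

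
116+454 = 570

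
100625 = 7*14375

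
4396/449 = 9 + 355/449=9.79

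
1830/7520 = 183/752 = 0.24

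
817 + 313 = 1130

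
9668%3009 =641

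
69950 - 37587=32363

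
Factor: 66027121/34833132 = 2^(  -  2 )*3^( -3)*23^(-1)*37^(-1 )*379^(-1)*66027121^1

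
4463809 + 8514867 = 12978676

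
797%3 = 2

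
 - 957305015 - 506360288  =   - 1463665303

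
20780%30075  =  20780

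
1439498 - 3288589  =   -1849091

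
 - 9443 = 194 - 9637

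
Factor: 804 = 2^2 * 3^1*67^1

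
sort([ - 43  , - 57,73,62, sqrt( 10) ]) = [ - 57, - 43, sqrt( 10 ), 62, 73 ]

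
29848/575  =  51 + 523/575 = 51.91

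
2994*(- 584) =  - 1748496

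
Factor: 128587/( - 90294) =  - 2^(-1)*3^ ( - 1)*101^(  -  1)*863^1 = -863/606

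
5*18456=92280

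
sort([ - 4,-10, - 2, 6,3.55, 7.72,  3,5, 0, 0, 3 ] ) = [-10,-4,  -  2, 0, 0, 3,3, 3.55 , 5 , 6,7.72]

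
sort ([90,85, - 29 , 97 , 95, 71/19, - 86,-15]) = [ - 86, - 29, - 15, 71/19, 85,90, 95, 97 ]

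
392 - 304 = 88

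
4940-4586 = 354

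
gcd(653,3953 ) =1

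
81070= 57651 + 23419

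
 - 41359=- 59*701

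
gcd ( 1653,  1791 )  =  3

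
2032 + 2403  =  4435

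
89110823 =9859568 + 79251255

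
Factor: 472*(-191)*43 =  - 3876536 =- 2^3*43^1*59^1*191^1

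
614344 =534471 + 79873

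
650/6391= 650/6391 = 0.10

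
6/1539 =2/513= 0.00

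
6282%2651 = 980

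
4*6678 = 26712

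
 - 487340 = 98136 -585476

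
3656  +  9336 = 12992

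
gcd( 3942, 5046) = 6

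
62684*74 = 4638616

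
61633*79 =4869007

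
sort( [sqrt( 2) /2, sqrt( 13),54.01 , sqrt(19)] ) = [ sqrt( 2)/2, sqrt(13 ),sqrt(19 ), 54.01]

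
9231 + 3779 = 13010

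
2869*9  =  25821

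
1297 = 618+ 679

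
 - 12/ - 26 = 6/13= 0.46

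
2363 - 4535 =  - 2172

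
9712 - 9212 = 500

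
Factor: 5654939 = 5654939^1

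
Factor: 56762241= 3^1*18920747^1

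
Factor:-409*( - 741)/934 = 303069/934  =  2^(  -  1)*3^1*13^1*19^1*409^1*467^(-1 ) 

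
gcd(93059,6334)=1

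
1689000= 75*22520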